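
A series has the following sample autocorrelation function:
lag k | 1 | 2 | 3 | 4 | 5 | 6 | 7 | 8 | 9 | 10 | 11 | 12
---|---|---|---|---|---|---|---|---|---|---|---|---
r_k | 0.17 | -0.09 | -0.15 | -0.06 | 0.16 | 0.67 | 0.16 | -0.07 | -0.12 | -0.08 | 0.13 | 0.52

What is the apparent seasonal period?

The largest autocorrelation is r_6 = 0.67, with a weaker echo at lag 12 (0.52); the remaining lags stay at or below 0.17.
The dominant spike at lag 6 indicates a seasonal period of 6.

6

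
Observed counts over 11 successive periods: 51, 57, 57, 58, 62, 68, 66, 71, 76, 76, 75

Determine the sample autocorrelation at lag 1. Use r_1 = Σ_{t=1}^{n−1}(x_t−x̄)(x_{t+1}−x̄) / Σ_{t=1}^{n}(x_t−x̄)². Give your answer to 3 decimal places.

0.713

Mean x̄ = (51 + 57 + 57 + 58 + 62 + 68 + 66 + 71 + 76 + 76 + 75)/11 = 65.1818
Numerator Σ_{t=1}^{10}(x_t−x̄)(x_{t+1}−x̄) = 548.8760
Denominator Σ(x_t−x̄)² = 769.6364
r_1 = 548.8760 / 769.6364 = 0.713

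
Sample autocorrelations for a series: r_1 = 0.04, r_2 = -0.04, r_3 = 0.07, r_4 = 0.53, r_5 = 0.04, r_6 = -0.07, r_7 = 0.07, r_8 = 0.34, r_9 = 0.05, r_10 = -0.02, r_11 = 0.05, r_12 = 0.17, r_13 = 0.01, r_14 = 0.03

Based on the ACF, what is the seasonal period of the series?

4

The largest autocorrelation is r_4 = 0.53, with weaker echoes at lags 8 (0.34) and 12 (0.17); the remaining lags stay at or below 0.07.
The dominant spike at lag 4 indicates a seasonal period of 4.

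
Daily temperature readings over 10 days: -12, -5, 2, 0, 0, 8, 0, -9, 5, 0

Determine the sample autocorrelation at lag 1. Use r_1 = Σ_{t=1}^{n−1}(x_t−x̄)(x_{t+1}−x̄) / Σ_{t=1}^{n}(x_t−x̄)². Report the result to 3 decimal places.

Mean x̄ = (-12 − 5 + 2 + 0 + 0 + 8 + 0 − 9 + 5 + 0)/10 = -1.1000
Numerator Σ_{t=1}^{9}(x_t−x̄)(x_{t+1}−x̄) = 4.8900
Denominator Σ(x_t−x̄)² = 330.9000
r_1 = 4.8900 / 330.9000 = 0.015

0.015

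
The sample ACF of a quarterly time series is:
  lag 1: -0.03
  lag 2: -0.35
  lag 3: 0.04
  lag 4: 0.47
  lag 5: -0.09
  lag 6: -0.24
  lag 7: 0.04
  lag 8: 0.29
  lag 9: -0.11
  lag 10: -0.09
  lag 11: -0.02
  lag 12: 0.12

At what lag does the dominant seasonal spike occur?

The largest autocorrelation is r_4 = 0.47, with a weaker echo at lag 8 (0.29); the remaining lags stay at or below 0.12.
The dominant spike at lag 4 indicates a seasonal period of 4.

4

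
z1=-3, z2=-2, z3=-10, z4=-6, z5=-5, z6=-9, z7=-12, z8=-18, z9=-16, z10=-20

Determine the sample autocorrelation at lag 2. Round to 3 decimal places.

0.306

Mean z̄ = (-3 − 2 − 10 − 6 − 5 − 9 − 12 − 18 − 16 − 20)/10 = -10.1000
Numerator Σ_{t=1}^{8}(z_t−z̄)(z_{t+2}−z̄) = 109.9800
Denominator Σ(z_t−z̄)² = 358.9000
r_2 = 109.9800 / 358.9000 = 0.306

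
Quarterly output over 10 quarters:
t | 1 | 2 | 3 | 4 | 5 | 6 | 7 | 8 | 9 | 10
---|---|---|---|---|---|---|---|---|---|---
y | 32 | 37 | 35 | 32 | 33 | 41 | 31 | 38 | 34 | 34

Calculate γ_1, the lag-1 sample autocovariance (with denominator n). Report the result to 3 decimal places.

Mean ȳ = (32 + 37 + 35 + 32 + 33 + 41 + 31 + 38 + 34 + 34)/10 = 34.7000
Σ_{t=1}^{9}(y_t−ȳ)(y_{t+1}−ȳ) = -49.7900
γ_1 = -49.7900 / 10 = -4.979

-4.979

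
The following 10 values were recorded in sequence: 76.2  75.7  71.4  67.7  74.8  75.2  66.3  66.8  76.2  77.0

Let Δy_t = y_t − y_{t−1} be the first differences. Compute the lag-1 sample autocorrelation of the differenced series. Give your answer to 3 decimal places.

First differences Δy: -0.5, -4.3, -3.7, 7.1, 0.4, -8.9, 0.5, 9.4, 0.8
Mean of differences = 0.0889
Numerator Σ(Δy_t−Δȳ)(Δy_{t+1}−Δȳ) = -1.2123
Denominator Σ(Δy_t−Δȳ)² = 251.3889
r_1(Δy) = -1.2123 / 251.3889 = -0.005

-0.005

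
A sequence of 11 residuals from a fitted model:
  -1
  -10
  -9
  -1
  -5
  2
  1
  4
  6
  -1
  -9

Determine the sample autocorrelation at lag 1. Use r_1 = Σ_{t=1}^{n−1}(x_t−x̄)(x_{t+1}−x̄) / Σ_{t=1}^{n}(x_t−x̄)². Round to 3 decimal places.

0.353

Mean x̄ = (-1 − 10 − 9 − 1 − 5 + 2 + 1 + 4 + 6 − 1 − 9)/11 = -2.0909
Numerator Σ_{t=1}^{10}(x_t−x̄)(x_{t+1}−x̄) = 105.4463
Denominator Σ(x_t−x̄)² = 298.9091
r_1 = 105.4463 / 298.9091 = 0.353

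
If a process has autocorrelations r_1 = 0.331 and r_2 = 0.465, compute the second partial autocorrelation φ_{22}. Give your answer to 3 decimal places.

0.399

φ_{22} = (r_2 − r_1²) / (1 − r_1²)
r_1² = (0.331)² = 0.109561
Numerator = 0.465 − 0.1096 = 0.3554; denominator = 1 − 0.1096 = 0.8904
φ_{22} = 0.3554 / 0.8904 = 0.399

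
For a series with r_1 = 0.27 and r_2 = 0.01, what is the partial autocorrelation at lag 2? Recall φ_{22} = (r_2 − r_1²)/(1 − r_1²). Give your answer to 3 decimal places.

-0.068

φ_{22} = (r_2 − r_1²) / (1 − r_1²)
r_1² = (0.27)² = 0.0729
Numerator = 0.01 − 0.0729 = -0.0629; denominator = 1 − 0.0729 = 0.9271
φ_{22} = -0.0629 / 0.9271 = -0.068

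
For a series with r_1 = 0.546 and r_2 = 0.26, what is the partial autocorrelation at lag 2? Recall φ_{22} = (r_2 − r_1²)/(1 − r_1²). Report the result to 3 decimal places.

φ_{22} = (r_2 − r_1²) / (1 − r_1²)
r_1² = (0.546)² = 0.298116
Numerator = 0.26 − 0.2981 = -0.0381; denominator = 1 − 0.2981 = 0.7019
φ_{22} = -0.0381 / 0.7019 = -0.054

-0.054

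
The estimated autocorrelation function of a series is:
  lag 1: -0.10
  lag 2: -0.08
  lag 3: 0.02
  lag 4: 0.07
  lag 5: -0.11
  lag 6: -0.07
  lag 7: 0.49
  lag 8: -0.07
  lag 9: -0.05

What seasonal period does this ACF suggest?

The largest autocorrelation is r_7 = 0.49; the remaining lags stay at or below 0.07.
The dominant spike at lag 7 indicates a seasonal period of 7.

7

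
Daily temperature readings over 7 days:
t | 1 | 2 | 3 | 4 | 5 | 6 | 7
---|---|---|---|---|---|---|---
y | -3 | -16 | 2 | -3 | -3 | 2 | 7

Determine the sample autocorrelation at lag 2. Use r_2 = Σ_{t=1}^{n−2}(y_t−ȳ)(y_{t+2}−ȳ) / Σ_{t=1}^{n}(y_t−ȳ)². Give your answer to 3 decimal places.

Mean ȳ = (-3 − 16 + 2 − 3 − 3 + 2 + 7)/7 = -2.0000
Deviations from mean: -1.0000, -14.0000, 4.0000, -1.0000, -1.0000, 4.0000, 9.0000
Numerator Σ_{t=1}^{5}(y_t−ȳ)(y_{t+2}−ȳ) = -7.0000
Denominator Σ(y_t−ȳ)² = 312.0000
r_2 = -7.0000 / 312.0000 = -0.022

-0.022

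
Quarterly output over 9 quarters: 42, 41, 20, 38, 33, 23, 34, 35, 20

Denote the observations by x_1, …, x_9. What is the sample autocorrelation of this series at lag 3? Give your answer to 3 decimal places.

0.499

Mean x̄ = (42 + 41 + 20 + 38 + 33 + 23 + 34 + 35 + 20)/9 = 31.7778
Numerator Σ_{t=1}^{6}(x_t−x̄)(x_{t+3}−x̄) = 299.4074
Denominator Σ(x_t−x̄)² = 599.5556
r_3 = 299.4074 / 599.5556 = 0.499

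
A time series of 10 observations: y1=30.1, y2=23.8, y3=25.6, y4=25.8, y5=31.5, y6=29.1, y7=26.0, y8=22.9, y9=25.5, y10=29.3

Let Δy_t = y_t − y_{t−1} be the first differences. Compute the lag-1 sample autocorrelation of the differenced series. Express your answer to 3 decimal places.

First differences Δy: -6.3, 1.8, 0.2, 5.7, -2.4, -3.1, -3.1, 2.6, 3.8
Mean of differences = -0.0889
Numerator Σ(Δy_t−Δȳ)(Δy_{t+1}−Δȳ) = -4.5068
Denominator Σ(Δy_t−Δȳ)² = 121.5689
r_1(Δy) = -4.5068 / 121.5689 = -0.037

-0.037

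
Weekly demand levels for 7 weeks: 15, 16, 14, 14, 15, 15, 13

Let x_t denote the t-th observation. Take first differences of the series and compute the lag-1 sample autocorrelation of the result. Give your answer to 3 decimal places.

-0.262

First differences Δx: 1, -2, 0, 1, 0, -2
Mean of differences = -0.3333
Numerator Σ(Δx_t−Δx̄)(Δx_{t+1}−Δx̄) = -2.4444
Denominator Σ(Δx_t−Δx̄)² = 9.3333
r_1(Δx) = -2.4444 / 9.3333 = -0.262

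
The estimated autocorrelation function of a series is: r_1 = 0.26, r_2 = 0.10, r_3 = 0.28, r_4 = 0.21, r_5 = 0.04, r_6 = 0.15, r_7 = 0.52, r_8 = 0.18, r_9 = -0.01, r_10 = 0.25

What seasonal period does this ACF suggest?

The largest autocorrelation is r_7 = 0.52; the remaining lags stay at or below 0.28. The elevated value at lag 1 (0.26), dropping to 0.10 at lag 2, reflects decaying short-term dependence rather than seasonality.
The dominant spike at lag 7 indicates a seasonal period of 7.

7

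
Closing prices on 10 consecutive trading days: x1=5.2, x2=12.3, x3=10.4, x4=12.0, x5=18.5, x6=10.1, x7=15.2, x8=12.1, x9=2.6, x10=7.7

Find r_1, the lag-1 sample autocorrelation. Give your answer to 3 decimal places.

Mean x̄ = (5.2 + 12.3 + 10.4 + 12.0 + 18.5 + 10.1 + 15.2 + 12.1 + 2.6 + 7.7)/10 = 10.6100
Numerator Σ_{t=1}^{9}(x_t−x̄)(x_{t+1}−x̄) = 13.0259
Denominator Σ(x_t−x̄)² = 192.5290
r_1 = 13.0259 / 192.5290 = 0.068

0.068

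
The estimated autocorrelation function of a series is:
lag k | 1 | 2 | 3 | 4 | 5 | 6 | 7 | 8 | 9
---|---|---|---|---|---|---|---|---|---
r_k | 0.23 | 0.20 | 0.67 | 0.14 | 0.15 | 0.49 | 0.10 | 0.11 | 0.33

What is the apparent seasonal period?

The largest autocorrelation is r_3 = 0.67, with weaker echoes at lags 6 (0.49) and 9 (0.33); the remaining lags stay at or below 0.23. The elevated value at lag 1 (0.23), dropping to 0.20 at lag 2, reflects decaying short-term dependence rather than seasonality.
The dominant spike at lag 3 indicates a seasonal period of 3.

3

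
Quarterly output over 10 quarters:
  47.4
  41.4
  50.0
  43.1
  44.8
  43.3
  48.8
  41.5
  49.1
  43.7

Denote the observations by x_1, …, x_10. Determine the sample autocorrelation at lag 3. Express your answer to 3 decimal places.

Mean x̄ = (47.4 + 41.4 + 50.0 + 43.1 + 44.8 + 43.3 + 48.8 + 41.5 + 49.1 + 43.7)/10 = 45.3100
Numerator Σ_{t=1}^{7}(x_t−x̄)(x_{t+3}−x̄) = -31.0583
Denominator Σ(x_t−x̄)² = 94.4890
r_3 = -31.0583 / 94.4890 = -0.329

-0.329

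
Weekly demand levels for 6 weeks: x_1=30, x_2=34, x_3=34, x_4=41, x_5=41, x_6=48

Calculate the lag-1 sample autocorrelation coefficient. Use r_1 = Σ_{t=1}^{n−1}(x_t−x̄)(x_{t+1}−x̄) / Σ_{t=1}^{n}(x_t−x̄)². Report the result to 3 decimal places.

Mean x̄ = (30 + 34 + 34 + 41 + 41 + 48)/6 = 38.0000
Deviations from mean: -8.0000, -4.0000, -4.0000, 3.0000, 3.0000, 10.0000
Numerator Σ_{t=1}^{5}(x_t−x̄)(x_{t+1}−x̄) = 75.0000
Denominator Σ(x_t−x̄)² = 214.0000
r_1 = 75.0000 / 214.0000 = 0.350

0.350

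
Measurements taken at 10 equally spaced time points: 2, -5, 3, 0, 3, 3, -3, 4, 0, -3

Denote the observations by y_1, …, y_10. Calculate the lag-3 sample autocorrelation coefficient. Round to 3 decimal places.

Mean ȳ = (2 − 5 + 3 + 0 + 3 + 3 − 3 + 4 + 0 − 3)/10 = 0.4000
Numerator Σ_{t=1}^{7}(y_t−ȳ)(y_{t+3}−ȳ) = 13.3200
Denominator Σ(y_t−ȳ)² = 88.4000
r_3 = 13.3200 / 88.4000 = 0.151

0.151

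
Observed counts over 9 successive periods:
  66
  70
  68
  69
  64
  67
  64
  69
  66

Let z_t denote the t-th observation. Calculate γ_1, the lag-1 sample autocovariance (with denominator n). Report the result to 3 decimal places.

Mean z̄ = (66 + 70 + 68 + 69 + 64 + 67 + 64 + 69 + 66)/9 = 67.0000
Σ_{t=1}^{8}(z_t−z̄)(z_{t+1}−z̄) = -12.0000
γ_1 = -12.0000 / 9 = -1.333

-1.333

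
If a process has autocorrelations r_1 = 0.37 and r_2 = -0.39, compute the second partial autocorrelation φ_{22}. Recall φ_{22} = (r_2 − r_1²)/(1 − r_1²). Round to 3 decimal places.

φ_{22} = (r_2 − r_1²) / (1 − r_1²)
r_1² = (0.37)² = 0.1369
Numerator = -0.39 − 0.1369 = -0.5269; denominator = 1 − 0.1369 = 0.8631
φ_{22} = -0.5269 / 0.8631 = -0.610

-0.610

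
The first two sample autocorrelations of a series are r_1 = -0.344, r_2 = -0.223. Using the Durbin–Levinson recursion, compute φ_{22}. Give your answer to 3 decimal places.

φ_{22} = (r_2 − r_1²) / (1 − r_1²)
r_1² = (-0.344)² = 0.118336
Numerator = -0.223 − 0.1183 = -0.3413; denominator = 1 − 0.1183 = 0.8817
φ_{22} = -0.3413 / 0.8817 = -0.387

-0.387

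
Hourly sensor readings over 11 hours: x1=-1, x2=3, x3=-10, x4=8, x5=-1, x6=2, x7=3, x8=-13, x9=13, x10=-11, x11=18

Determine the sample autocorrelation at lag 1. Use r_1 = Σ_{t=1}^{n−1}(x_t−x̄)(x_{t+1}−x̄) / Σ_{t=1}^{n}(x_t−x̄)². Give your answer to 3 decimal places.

-0.689

Mean x̄ = (-1 + 3 − 10 + 8 − 1 + 2 + 3 − 13 + 13 − 11 + 18)/11 = 1.0000
Numerator Σ_{t=1}^{10}(x_t−x̄)(x_{t+1}−x̄) = -661.0000
Denominator Σ(x_t−x̄)² = 960.0000
r_1 = -661.0000 / 960.0000 = -0.689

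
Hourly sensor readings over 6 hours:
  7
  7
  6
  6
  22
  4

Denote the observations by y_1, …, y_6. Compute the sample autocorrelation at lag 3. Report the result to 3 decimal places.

Mean ȳ = (7 + 7 + 6 + 6 + 22 + 4)/6 = 8.6667
Deviations from mean: -1.6667, -1.6667, -2.6667, -2.6667, 13.3333, -4.6667
Numerator Σ_{t=1}^{3}(y_t−ȳ)(y_{t+3}−ȳ) = -5.3333
Denominator Σ(y_t−ȳ)² = 219.3333
r_3 = -5.3333 / 219.3333 = -0.024

-0.024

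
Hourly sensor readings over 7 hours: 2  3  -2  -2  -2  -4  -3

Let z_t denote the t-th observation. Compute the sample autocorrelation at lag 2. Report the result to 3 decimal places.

-0.036

Mean z̄ = (2 + 3 − 2 − 2 − 2 − 4 − 3)/7 = -1.1429
Numerator Σ_{t=1}^{5}(z_t−z̄)(z_{t+2}−z̄) = -1.4694
Denominator Σ(z_t−z̄)² = 40.8571
r_2 = -1.4694 / 40.8571 = -0.036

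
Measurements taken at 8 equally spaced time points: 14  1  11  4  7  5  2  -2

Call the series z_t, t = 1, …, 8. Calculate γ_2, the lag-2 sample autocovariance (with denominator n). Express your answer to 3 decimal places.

7.766

Mean z̄ = (14 + 1 + 11 + 4 + 7 + 5 + 2 − 2)/8 = 5.2500
Σ_{t=1}^{6}(z_t−z̄)(z_{t+2}−z̄) = 62.1250
γ_2 = 62.1250 / 8 = 7.766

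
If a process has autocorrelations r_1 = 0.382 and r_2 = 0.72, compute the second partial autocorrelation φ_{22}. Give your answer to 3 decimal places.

0.672

φ_{22} = (r_2 − r_1²) / (1 − r_1²)
r_1² = (0.382)² = 0.145924
Numerator = 0.72 − 0.1459 = 0.5741; denominator = 1 − 0.1459 = 0.8541
φ_{22} = 0.5741 / 0.8541 = 0.672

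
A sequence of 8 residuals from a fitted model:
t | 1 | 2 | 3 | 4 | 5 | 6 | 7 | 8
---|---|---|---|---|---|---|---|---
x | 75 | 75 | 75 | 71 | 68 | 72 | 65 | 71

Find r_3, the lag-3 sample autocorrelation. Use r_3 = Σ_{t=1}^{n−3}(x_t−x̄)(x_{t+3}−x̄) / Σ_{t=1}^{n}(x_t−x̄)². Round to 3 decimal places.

-0.079

Mean x̄ = (75 + 75 + 75 + 71 + 68 + 72 + 65 + 71)/8 = 71.5000
Numerator Σ_{t=1}^{5}(x_t−x̄)(x_{t+3}−x̄) = -7.2500
Denominator Σ(x_t−x̄)² = 92.0000
r_3 = -7.2500 / 92.0000 = -0.079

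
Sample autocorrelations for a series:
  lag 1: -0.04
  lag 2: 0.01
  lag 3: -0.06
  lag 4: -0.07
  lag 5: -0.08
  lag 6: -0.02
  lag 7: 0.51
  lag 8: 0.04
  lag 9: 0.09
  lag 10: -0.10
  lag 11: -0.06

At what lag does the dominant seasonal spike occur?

7

The largest autocorrelation is r_7 = 0.51; the remaining lags stay at or below 0.09.
The dominant spike at lag 7 indicates a seasonal period of 7.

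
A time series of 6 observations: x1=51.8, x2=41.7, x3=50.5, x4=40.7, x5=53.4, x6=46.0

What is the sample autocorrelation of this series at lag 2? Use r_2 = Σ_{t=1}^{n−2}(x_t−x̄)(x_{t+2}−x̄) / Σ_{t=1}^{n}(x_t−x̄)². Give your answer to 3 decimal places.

Mean x̄ = (51.8 + 41.7 + 50.5 + 40.7 + 53.4 + 46.0)/6 = 47.3500
Deviations from mean: 4.4500, -5.6500, 3.1500, -6.6500, 6.0500, -1.3500
Σ(x_t−x̄)(x_{t+2}−x̄) = (14.0175) + (37.5725) + (19.0575) + (8.9775) = 79.6250
Denominator Σ(x_t−x̄)² = 144.2950
r_2 = 79.6250 / 144.2950 = 0.552

0.552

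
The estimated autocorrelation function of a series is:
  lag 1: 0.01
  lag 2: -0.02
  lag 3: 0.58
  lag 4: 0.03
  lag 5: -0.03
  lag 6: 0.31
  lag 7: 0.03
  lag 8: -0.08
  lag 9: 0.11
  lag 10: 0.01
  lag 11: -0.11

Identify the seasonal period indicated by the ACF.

The largest autocorrelation is r_3 = 0.58, with a weaker echo at lag 6 (0.31); the remaining lags stay at or below 0.11.
The dominant spike at lag 3 indicates a seasonal period of 3.

3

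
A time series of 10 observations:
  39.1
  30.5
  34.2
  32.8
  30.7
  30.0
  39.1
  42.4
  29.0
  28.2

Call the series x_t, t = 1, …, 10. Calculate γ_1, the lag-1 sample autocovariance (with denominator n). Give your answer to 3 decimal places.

0.633

Mean x̄ = (39.1 + 30.5 + 34.2 + 32.8 + 30.7 + 30.0 + 39.1 + 42.4 + 29.0 + 28.2)/10 = 33.6000
Σ_{t=1}^{9}(x_t−x̄)(x_{t+1}−x̄) = 6.3300
γ_1 = 6.3300 / 10 = 0.633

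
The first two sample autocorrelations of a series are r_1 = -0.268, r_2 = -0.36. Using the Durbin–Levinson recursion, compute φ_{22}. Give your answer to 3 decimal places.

φ_{22} = (r_2 − r_1²) / (1 − r_1²)
r_1² = (-0.268)² = 0.071824
Numerator = -0.36 − 0.0718 = -0.4318; denominator = 1 − 0.0718 = 0.9282
φ_{22} = -0.4318 / 0.9282 = -0.465

-0.465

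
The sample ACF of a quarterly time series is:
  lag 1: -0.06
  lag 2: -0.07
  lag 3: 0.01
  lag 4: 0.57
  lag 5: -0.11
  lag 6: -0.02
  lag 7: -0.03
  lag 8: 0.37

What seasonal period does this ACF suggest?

The largest autocorrelation is r_4 = 0.57, with a weaker echo at lag 8 (0.37); the remaining lags stay at or below 0.01.
The dominant spike at lag 4 indicates a seasonal period of 4.

4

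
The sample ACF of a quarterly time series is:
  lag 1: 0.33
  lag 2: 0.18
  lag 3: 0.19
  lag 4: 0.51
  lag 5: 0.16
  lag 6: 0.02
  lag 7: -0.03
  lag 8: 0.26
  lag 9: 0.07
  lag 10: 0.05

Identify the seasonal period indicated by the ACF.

4

The largest autocorrelation is r_4 = 0.51; the remaining lags stay at or below 0.33. The elevated value at lag 1 (0.33), dropping to 0.18 at lag 2, reflects decaying short-term dependence rather than seasonality.
The dominant spike at lag 4 indicates a seasonal period of 4.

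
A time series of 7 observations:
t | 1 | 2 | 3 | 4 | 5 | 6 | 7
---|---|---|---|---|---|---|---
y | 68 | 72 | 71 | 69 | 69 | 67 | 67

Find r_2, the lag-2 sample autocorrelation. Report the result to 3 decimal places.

-0.091

Mean ȳ = (68 + 72 + 71 + 69 + 69 + 67 + 67)/7 = 69.0000
Σ(y_t−ȳ)(y_{t+2}−ȳ) = (-2.0000) + (0.0000) + (0.0000) + (0.0000) + (0.0000) = -2.0000
Denominator Σ(y_t−ȳ)² = 22.0000
r_2 = -2.0000 / 22.0000 = -0.091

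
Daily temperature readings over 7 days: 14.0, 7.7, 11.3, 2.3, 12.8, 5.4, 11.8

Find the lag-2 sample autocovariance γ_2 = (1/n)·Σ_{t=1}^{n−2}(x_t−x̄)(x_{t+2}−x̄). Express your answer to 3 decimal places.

9.099

Mean x̄ = (14.0 + 7.7 + 11.3 + 2.3 + 12.8 + 5.4 + 11.8)/7 = 9.3286
Σ_{t=1}^{5}(x_t−x̄)(x_{t+2}−x̄) = 63.6912
γ_2 = 63.6912 / 7 = 9.099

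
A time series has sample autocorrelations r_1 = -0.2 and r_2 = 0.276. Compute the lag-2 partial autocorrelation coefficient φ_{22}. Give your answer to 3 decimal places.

0.246

φ_{22} = (r_2 − r_1²) / (1 − r_1²)
r_1² = (-0.2)² = 0.04
Numerator = 0.276 − 0.0400 = 0.2360; denominator = 1 − 0.0400 = 0.9600
φ_{22} = 0.2360 / 0.9600 = 0.246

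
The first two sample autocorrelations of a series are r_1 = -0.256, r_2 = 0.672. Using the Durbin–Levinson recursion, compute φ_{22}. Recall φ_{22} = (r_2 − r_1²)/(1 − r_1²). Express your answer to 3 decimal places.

0.649

φ_{22} = (r_2 − r_1²) / (1 − r_1²)
r_1² = (-0.256)² = 0.065536
Numerator = 0.672 − 0.0655 = 0.6065; denominator = 1 − 0.0655 = 0.9345
φ_{22} = 0.6065 / 0.9345 = 0.649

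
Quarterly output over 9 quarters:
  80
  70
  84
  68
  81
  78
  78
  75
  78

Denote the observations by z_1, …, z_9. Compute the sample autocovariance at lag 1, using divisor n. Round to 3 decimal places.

-18.730

Mean z̄ = (80 + 70 + 84 + 68 + 81 + 78 + 78 + 75 + 78)/9 = 76.8889
Σ_{t=1}^{8}(z_t−z̄)(z_{t+1}−z̄) = -168.5679
γ_1 = -168.5679 / 9 = -18.730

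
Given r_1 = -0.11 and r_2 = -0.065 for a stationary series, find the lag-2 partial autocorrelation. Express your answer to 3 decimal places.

φ_{22} = (r_2 − r_1²) / (1 − r_1²)
r_1² = (-0.11)² = 0.0121
Numerator = -0.065 − 0.0121 = -0.0771; denominator = 1 − 0.0121 = 0.9879
φ_{22} = -0.0771 / 0.9879 = -0.078

-0.078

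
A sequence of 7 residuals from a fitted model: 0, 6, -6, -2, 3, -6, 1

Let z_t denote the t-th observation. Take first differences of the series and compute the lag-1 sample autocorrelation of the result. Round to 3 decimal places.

First differences Δz: 6, -12, 4, 5, -9, 7
Mean of differences = 0.1667
Numerator Σ(Δz_t−Δz̄)(Δz_{t+1}−Δz̄) = -206.0278
Denominator Σ(Δz_t−Δz̄)² = 350.8333
r_1(Δz) = -206.0278 / 350.8333 = -0.587

-0.587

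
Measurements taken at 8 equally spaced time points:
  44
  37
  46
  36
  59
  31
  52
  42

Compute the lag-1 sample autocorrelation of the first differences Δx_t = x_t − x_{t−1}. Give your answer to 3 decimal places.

First differences Δx: -7, 9, -10, 23, -28, 21, -10
Mean of differences = -0.2857
Numerator Σ(Δx_t−Δx̄)(Δx_{t+1}−Δx̄) = -1820.7959
Denominator Σ(Δx_t−Δx̄)² = 2083.4286
r_1(Δx) = -1820.7959 / 2083.4286 = -0.874

-0.874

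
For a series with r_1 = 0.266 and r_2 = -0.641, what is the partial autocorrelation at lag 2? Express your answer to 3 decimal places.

φ_{22} = (r_2 − r_1²) / (1 − r_1²)
r_1² = (0.266)² = 0.070756
Numerator = -0.641 − 0.0708 = -0.7118; denominator = 1 − 0.0708 = 0.9292
φ_{22} = -0.7118 / 0.9292 = -0.766

-0.766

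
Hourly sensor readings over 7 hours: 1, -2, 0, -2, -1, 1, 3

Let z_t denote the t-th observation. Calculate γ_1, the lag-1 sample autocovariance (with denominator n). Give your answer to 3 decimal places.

Mean z̄ = (1 − 2 + 0 − 2 − 1 + 1 + 3)/7 = 0.0000
Σ_{t=1}^{6}(z_t−z̄)(z_{t+1}−z̄) = 2.0000
γ_1 = 2.0000 / 7 = 0.286

0.286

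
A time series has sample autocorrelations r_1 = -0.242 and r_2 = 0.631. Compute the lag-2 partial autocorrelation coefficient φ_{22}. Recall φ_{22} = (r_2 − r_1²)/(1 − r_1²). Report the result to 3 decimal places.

0.608

φ_{22} = (r_2 − r_1²) / (1 − r_1²)
r_1² = (-0.242)² = 0.058564
Numerator = 0.631 − 0.0586 = 0.5724; denominator = 1 − 0.0586 = 0.9414
φ_{22} = 0.5724 / 0.9414 = 0.608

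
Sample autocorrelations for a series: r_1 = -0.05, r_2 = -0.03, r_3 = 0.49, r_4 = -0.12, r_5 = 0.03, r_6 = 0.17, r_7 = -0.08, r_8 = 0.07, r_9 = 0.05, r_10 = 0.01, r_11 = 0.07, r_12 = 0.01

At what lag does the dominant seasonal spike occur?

The largest autocorrelation is r_3 = 0.49, with a weaker echo at lag 6 (0.17); the remaining lags stay at or below 0.07.
The dominant spike at lag 3 indicates a seasonal period of 3.

3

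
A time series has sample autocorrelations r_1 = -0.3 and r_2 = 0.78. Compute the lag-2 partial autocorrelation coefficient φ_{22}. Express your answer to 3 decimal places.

0.758

φ_{22} = (r_2 − r_1²) / (1 − r_1²)
r_1² = (-0.3)² = 0.09
Numerator = 0.78 − 0.0900 = 0.6900; denominator = 1 − 0.0900 = 0.9100
φ_{22} = 0.6900 / 0.9100 = 0.758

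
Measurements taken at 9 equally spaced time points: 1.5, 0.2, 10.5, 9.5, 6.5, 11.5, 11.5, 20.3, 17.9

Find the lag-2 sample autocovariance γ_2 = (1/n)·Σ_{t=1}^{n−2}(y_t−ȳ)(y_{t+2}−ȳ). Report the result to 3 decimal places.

Mean ȳ = (1.5 + 0.2 + 10.5 + 9.5 + 6.5 + 11.5 + 11.5 + 20.3 + 17.9)/9 = 9.9333
Σ_{t=1}^{7}(y_t−ȳ)(y_{t+2}−ȳ) = 20.1578
γ_2 = 20.1578 / 9 = 2.240

2.240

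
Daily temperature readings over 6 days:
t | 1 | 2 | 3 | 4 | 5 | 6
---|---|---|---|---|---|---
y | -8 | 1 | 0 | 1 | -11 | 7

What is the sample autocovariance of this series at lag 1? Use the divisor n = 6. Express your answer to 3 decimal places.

-18.963

Mean ȳ = (-8 + 1 + 0 + 1 − 11 + 7)/6 = -1.6667
Deviations: -6.3333, 2.6667, 1.6667, 2.6667, -9.3333, 8.6667
Σ_{t=1}^{5}(y_t−ȳ)(y_{t+1}−ȳ) = -113.7778
γ_1 = -113.7778 / 6 = -18.963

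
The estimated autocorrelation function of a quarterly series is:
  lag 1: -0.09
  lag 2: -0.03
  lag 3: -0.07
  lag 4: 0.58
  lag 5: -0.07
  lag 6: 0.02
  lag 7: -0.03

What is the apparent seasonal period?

4

The largest autocorrelation is r_4 = 0.58; the remaining lags stay at or below 0.02.
The dominant spike at lag 4 indicates a seasonal period of 4.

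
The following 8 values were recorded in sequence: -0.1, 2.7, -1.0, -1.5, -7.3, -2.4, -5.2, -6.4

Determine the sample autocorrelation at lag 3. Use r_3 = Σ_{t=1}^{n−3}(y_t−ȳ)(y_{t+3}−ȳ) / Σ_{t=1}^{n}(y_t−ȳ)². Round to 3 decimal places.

-0.086

Mean ȳ = (-0.1 + 2.7 − 1.0 − 1.5 − 7.3 − 2.4 − 5.2 − 6.4)/8 = -2.6500
Deviations from mean: 2.5500, 5.3500, 1.6500, 1.1500, -4.6500, 0.2500, -2.5500, -3.7500
Numerator Σ_{t=1}^{5}(y_t−ȳ)(y_{t+3}−ȳ) = -7.0275
Denominator Σ(y_t−ȳ)² = 81.4200
r_3 = -7.0275 / 81.4200 = -0.086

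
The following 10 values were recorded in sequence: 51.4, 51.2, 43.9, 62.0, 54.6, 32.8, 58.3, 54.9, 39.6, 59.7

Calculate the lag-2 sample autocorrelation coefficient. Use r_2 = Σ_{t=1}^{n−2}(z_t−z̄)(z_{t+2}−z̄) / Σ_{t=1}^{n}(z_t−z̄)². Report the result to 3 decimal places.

Mean z̄ = (51.4 + 51.2 + 43.9 + 62.0 + 54.6 + 32.8 + 58.3 + 54.9 + 39.6 + 59.7)/10 = 50.8400
Numerator Σ_{t=1}^{8}(z_t−z̄)(z_{t+2}−z̄) = -320.3612
Denominator Σ(z_t−z̄)² = 789.7040
r_2 = -320.3612 / 789.7040 = -0.406

-0.406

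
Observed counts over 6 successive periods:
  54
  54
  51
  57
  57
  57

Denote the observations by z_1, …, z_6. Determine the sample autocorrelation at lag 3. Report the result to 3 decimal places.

-0.400

Mean z̄ = (54 + 54 + 51 + 57 + 57 + 57)/6 = 55.0000
Deviations from mean: -1.0000, -1.0000, -4.0000, 2.0000, 2.0000, 2.0000
Numerator Σ_{t=1}^{3}(z_t−z̄)(z_{t+3}−z̄) = -12.0000
Denominator Σ(z_t−z̄)² = 30.0000
r_3 = -12.0000 / 30.0000 = -0.400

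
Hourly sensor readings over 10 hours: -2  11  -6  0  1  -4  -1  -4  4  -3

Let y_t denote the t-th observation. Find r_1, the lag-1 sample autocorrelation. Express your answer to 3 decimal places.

Mean ȳ = (-2 + 11 − 6 + 0 + 1 − 4 − 1 − 4 + 4 − 3)/10 = -0.4000
Numerator Σ_{t=1}^{9}(y_t−ȳ)(y_{t+1}−ȳ) = -111.7600
Denominator Σ(y_t−ȳ)² = 218.4000
r_1 = -111.7600 / 218.4000 = -0.512

-0.512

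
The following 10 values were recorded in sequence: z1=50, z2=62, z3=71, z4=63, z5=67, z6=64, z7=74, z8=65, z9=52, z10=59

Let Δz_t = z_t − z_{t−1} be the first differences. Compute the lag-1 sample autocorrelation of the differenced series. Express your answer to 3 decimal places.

First differences Δz: 12, 9, -8, 4, -3, 10, -9, -13, 7
Mean of differences = 1.0000
Numerator Σ(Δz_t−Δz̄)(Δz_{t+1}−Δz̄) = -93.0000
Denominator Σ(Δz_t−Δz̄)² = 704.0000
r_1(Δz) = -93.0000 / 704.0000 = -0.132

-0.132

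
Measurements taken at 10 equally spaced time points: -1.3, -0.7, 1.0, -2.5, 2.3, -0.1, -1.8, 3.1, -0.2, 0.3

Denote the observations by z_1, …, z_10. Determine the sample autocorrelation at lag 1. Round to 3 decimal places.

Mean z̄ = (-1.3 − 0.7 + 1.0 − 2.5 + 2.3 − 0.1 − 1.8 + 3.1 − 0.2 + 0.3)/10 = 0.0100
Numerator Σ_{t=1}^{9}(z_t−z̄)(z_{t+1}−z̄) = -14.3611
Denominator Σ(z_t−z̄)² = 27.7090
r_1 = -14.3611 / 27.7090 = -0.518

-0.518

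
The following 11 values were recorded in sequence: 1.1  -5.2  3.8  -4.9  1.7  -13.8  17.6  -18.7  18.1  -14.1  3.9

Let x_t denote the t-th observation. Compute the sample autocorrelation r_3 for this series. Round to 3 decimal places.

Mean x̄ = (1.1 − 5.2 + 3.8 − 4.9 + 1.7 − 13.8 + 17.6 − 18.7 + 18.1 − 14.1 + 3.9)/11 = -0.9545
Numerator Σ_{t=1}^{8}(x_t−x̄)(x_{t+3}−x̄) = -775.5807
Denominator Σ(x_t−x̄)² = 1451.0873
r_3 = -775.5807 / 1451.0873 = -0.534

-0.534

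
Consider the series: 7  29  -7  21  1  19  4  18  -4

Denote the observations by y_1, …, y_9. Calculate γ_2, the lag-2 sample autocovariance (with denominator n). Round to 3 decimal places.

Mean ȳ = (7 + 29 − 7 + 21 + 1 + 19 + 4 + 18 − 4)/9 = 9.7778
Σ_{t=1}^{7}(y_t−ȳ)(y_{t+2}−ȳ) = 719.2346
γ_2 = 719.2346 / 9 = 79.915

79.915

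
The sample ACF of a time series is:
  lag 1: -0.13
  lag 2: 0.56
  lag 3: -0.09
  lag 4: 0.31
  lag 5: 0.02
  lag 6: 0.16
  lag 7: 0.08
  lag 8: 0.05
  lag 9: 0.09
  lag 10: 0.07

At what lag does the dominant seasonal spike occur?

The largest autocorrelation is r_2 = 0.56, with weaker echoes at lags 4 (0.31) and 6 (0.16); the remaining lags stay at or below 0.09.
The dominant spike at lag 2 indicates a seasonal period of 2.

2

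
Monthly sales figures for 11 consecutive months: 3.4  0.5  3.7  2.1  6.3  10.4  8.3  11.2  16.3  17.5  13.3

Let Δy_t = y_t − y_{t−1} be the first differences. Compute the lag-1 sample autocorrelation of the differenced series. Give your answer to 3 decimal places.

First differences Δy: -2.9, 3.2, -1.6, 4.2, 4.1, -2.1, 2.9, 5.1, 1.2, -4.2
Mean of differences = 0.9900
Numerator Σ(Δy_t−Δȳ)(Δy_{t+1}−Δȳ) = -20.5401
Denominator Σ(Δy_t−Δȳ)² = 103.7690
r_1(Δy) = -20.5401 / 103.7690 = -0.198

-0.198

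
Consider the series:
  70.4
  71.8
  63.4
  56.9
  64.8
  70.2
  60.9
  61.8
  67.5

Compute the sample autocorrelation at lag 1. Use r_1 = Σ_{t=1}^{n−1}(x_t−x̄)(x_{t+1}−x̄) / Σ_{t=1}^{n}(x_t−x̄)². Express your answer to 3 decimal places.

0.121

Mean x̄ = (70.4 + 71.8 + 63.4 + 56.9 + 64.8 + 70.2 + 60.9 + 61.8 + 67.5)/9 = 65.3000
Numerator Σ_{t=1}^{8}(x_t−x̄)(x_{t+1}−x̄) = 24.6500
Denominator Σ(x_t−x̄)² = 203.1400
r_1 = 24.6500 / 203.1400 = 0.121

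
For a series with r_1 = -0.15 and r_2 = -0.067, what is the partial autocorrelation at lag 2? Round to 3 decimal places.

-0.092

φ_{22} = (r_2 − r_1²) / (1 − r_1²)
r_1² = (-0.15)² = 0.0225
Numerator = -0.067 − 0.0225 = -0.0895; denominator = 1 − 0.0225 = 0.9775
φ_{22} = -0.0895 / 0.9775 = -0.092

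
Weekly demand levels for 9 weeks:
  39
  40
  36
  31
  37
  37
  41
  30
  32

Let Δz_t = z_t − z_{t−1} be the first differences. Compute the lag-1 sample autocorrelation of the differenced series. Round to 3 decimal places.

First differences Δz: 1, -4, -5, 6, 0, 4, -11, 2
Mean of differences = -0.8750
Numerator Σ(Δz_t−Δz̄)(Δz_{t+1}−Δz̄) = -89.5156
Denominator Σ(Δz_t−Δz̄)² = 212.8750
r_1(Δz) = -89.5156 / 212.8750 = -0.421

-0.421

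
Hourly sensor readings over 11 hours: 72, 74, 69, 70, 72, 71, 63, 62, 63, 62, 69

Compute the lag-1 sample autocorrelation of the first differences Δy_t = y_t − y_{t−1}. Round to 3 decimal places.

First differences Δy: 2, -5, 1, 2, -1, -8, -1, 1, -1, 7
Mean of differences = -0.3000
Numerator Σ(Δy_t−Δȳ)(Δy_{t+1}−Δȳ) = -11.6900
Denominator Σ(Δy_t−Δȳ)² = 150.1000
r_1(Δy) = -11.6900 / 150.1000 = -0.078

-0.078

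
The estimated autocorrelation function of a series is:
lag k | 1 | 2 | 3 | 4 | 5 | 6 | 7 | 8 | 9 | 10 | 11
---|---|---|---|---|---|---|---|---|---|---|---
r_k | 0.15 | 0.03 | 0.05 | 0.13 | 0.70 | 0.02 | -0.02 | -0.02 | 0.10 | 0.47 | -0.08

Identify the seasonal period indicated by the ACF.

The largest autocorrelation is r_5 = 0.70, with a weaker echo at lag 10 (0.47); the remaining lags stay at or below 0.15.
The dominant spike at lag 5 indicates a seasonal period of 5.

5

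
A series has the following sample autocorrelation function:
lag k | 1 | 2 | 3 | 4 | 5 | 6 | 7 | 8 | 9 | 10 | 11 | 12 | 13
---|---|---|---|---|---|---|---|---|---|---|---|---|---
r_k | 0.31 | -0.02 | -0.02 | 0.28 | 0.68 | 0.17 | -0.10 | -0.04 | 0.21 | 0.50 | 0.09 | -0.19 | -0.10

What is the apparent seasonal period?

5

The largest autocorrelation is r_5 = 0.68, with a weaker echo at lag 10 (0.50); the remaining lags stay at or below 0.31.
The dominant spike at lag 5 indicates a seasonal period of 5.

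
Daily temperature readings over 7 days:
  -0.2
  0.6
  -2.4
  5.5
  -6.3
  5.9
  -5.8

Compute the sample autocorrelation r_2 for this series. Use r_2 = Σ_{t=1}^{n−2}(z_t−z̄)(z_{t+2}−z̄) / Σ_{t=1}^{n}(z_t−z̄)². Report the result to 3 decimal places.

Mean z̄ = (-0.2 + 0.6 − 2.4 + 5.5 − 6.3 + 5.9 − 5.8)/7 = -0.3857
Deviations from mean: 0.1857, 0.9857, -2.0143, 5.8857, -5.9143, 6.2857, -5.4143
Numerator Σ_{t=1}^{5}(z_t−z̄)(z_{t+2}−z̄) = 86.3582
Denominator Σ(z_t−z̄)² = 143.5086
r_2 = 86.3582 / 143.5086 = 0.602

0.602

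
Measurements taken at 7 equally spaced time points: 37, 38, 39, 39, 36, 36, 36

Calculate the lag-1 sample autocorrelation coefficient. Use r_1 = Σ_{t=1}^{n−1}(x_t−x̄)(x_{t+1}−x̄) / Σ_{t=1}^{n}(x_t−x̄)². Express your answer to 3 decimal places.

0.443

Mean x̄ = (37 + 38 + 39 + 39 + 36 + 36 + 36)/7 = 37.2857
Deviations from mean: -0.2857, 0.7143, 1.7143, 1.7143, -1.2857, -1.2857, -1.2857
Σ(x_t−x̄)(x_{t+1}−x̄) = (-0.2041) + (1.2245) + (2.9388) + (-2.2041) + (1.6531) + (1.6531) = 5.0612
Denominator Σ(x_t−x̄)² = 11.4286
r_1 = 5.0612 / 11.4286 = 0.443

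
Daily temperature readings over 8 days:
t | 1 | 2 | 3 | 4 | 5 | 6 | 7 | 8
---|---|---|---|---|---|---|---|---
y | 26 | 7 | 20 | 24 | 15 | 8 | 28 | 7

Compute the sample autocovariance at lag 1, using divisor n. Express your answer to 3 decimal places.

-38.002

Mean ȳ = (26 + 7 + 20 + 24 + 15 + 8 + 28 + 7)/8 = 16.8750
Σ_{t=1}^{7}(y_t−ȳ)(y_{t+1}−ȳ) = -304.0156
γ_1 = -304.0156 / 8 = -38.002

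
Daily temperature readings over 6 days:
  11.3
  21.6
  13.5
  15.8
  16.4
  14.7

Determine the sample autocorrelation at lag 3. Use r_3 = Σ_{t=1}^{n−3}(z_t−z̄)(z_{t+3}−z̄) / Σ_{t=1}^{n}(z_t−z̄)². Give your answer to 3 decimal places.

0.096

Mean z̄ = (11.3 + 21.6 + 13.5 + 15.8 + 16.4 + 14.7)/6 = 15.5500
Deviations from mean: -4.2500, 6.0500, -2.0500, 0.2500, 0.8500, -0.8500
Σ(z_t−z̄)(z_{t+3}−z̄) = (-1.0625) + (5.1425) + (1.7425) = 5.8225
Denominator Σ(z_t−z̄)² = 60.3750
r_3 = 5.8225 / 60.3750 = 0.096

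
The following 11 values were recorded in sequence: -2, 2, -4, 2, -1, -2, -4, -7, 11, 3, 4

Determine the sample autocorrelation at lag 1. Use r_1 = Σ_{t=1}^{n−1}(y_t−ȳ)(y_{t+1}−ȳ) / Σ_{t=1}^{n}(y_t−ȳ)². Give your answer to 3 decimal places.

Mean ȳ = (-2 + 2 − 4 + 2 − 1 − 2 − 4 − 7 + 11 + 3 + 4)/11 = 0.1818
Numerator Σ_{t=1}^{10}(y_t−ȳ)(y_{t+1}−ȳ) = -16.0331
Denominator Σ(y_t−ȳ)² = 243.6364
r_1 = -16.0331 / 243.6364 = -0.066

-0.066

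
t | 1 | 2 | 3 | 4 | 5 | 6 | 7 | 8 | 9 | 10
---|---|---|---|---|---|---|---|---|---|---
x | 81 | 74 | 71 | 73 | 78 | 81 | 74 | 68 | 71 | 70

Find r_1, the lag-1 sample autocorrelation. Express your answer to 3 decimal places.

Mean x̄ = (81 + 74 + 71 + 73 + 78 + 81 + 74 + 68 + 71 + 70)/10 = 74.1000
Numerator Σ_{t=1}^{9}(x_t−x̄)(x_{t+1}−x̄) = 57.1900
Denominator Σ(x_t−x̄)² = 184.9000
r_1 = 57.1900 / 184.9000 = 0.309

0.309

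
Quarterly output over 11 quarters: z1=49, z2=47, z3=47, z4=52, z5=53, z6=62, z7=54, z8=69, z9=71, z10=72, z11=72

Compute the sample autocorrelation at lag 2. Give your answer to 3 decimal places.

0.496

Mean z̄ = (49 + 47 + 47 + 52 + 53 + 62 + 54 + 69 + 71 + 72 + 72)/11 = 58.9091
Numerator Σ_{t=1}^{9}(z_t−z̄)(z_{t+2}−z̄) = 540.5289
Denominator Σ(z_t−z̄)² = 1088.9091
r_2 = 540.5289 / 1088.9091 = 0.496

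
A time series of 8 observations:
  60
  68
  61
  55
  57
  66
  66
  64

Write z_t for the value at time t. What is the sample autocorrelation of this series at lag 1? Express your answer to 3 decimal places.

0.185

Mean z̄ = (60 + 68 + 61 + 55 + 57 + 66 + 66 + 64)/8 = 62.1250
Deviations from mean: -2.1250, 5.8750, -1.1250, -7.1250, -5.1250, 3.8750, 3.8750, 1.8750
Numerator Σ_{t=1}^{7}(z_t−z̄)(z_{t+1}−z̄) = 27.8594
Denominator Σ(z_t−z̄)² = 150.8750
r_1 = 27.8594 / 150.8750 = 0.185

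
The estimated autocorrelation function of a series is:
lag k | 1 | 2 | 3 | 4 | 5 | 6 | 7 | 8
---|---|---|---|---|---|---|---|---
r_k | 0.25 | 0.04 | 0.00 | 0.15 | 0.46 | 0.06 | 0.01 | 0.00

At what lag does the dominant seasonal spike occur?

The largest autocorrelation is r_5 = 0.46; the remaining lags stay at or below 0.25. The elevated value at lag 1 (0.25), dropping to 0.04 at lag 2, reflects decaying short-term dependence rather than seasonality.
The dominant spike at lag 5 indicates a seasonal period of 5.

5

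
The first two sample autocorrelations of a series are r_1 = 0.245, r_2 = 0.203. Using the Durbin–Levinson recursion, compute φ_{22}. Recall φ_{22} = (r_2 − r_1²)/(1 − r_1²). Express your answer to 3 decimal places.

0.152

φ_{22} = (r_2 − r_1²) / (1 − r_1²)
r_1² = (0.245)² = 0.060025
Numerator = 0.203 − 0.0600 = 0.1430; denominator = 1 − 0.0600 = 0.9400
φ_{22} = 0.1430 / 0.9400 = 0.152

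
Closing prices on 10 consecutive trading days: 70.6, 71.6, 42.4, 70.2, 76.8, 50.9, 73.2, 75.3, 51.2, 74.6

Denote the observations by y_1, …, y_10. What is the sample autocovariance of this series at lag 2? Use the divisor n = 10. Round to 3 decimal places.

-49.510

Mean ȳ = (70.6 + 71.6 + 42.4 + 70.2 + 76.8 + 50.9 + 73.2 + 75.3 + 51.2 + 74.6)/10 = 65.6800
Σ_{t=1}^{8}(y_t−ȳ)(y_{t+2}−ȳ) = -495.0988
γ_2 = -495.0988 / 10 = -49.510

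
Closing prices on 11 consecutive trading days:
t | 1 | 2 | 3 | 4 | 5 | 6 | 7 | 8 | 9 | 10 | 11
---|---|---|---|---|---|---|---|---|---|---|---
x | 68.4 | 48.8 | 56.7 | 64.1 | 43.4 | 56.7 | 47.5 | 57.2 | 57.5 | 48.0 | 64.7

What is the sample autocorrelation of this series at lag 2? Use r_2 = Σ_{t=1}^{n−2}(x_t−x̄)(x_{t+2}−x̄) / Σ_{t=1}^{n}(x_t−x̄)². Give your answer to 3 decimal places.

Mean x̄ = (68.4 + 48.8 + 56.7 + 64.1 + 43.4 + 56.7 + 47.5 + 57.2 + 57.5 + 48.0 + 64.7)/11 = 55.7273
Numerator Σ_{t=1}^{9}(x_t−x̄)(x_{t+2}−x̄) = 43.2740
Denominator Σ(x_t−x̄)² = 645.7618
r_2 = 43.2740 / 645.7618 = 0.067

0.067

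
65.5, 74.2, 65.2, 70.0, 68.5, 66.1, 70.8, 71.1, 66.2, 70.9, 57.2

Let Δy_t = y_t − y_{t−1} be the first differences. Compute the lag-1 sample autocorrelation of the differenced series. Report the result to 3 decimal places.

-0.520

First differences Δy: 8.7, -9.0, 4.8, -1.5, -2.4, 4.7, 0.3, -4.9, 4.7, -13.7
Mean of differences = -0.8300
Numerator Σ(Δy_t−Δȳ)(Δy_{t+1}−Δȳ) = -227.2879
Denominator Σ(Δy_t−Δȳ)² = 436.8210
r_1(Δy) = -227.2879 / 436.8210 = -0.520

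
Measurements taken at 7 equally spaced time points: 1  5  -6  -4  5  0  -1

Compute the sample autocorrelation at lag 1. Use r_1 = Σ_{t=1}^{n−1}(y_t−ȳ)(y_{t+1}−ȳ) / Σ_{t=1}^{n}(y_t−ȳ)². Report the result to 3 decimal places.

Mean ȳ = (1 + 5 − 6 − 4 + 5 + 0 − 1)/7 = 0.0000
Deviations from mean: 1.0000, 5.0000, -6.0000, -4.0000, 5.0000, 0.0000, -1.0000
Numerator Σ_{t=1}^{6}(y_t−ȳ)(y_{t+1}−ȳ) = -21.0000
Denominator Σ(y_t−ȳ)² = 104.0000
r_1 = -21.0000 / 104.0000 = -0.202

-0.202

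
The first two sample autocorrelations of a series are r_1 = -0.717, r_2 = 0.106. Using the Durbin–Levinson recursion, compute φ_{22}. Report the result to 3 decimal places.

-0.840

φ_{22} = (r_2 − r_1²) / (1 − r_1²)
r_1² = (-0.717)² = 0.514089
Numerator = 0.106 − 0.5141 = -0.4081; denominator = 1 − 0.5141 = 0.4859
φ_{22} = -0.4081 / 0.4859 = -0.840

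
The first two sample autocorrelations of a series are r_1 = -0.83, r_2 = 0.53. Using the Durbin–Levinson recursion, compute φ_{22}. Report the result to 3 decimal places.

φ_{22} = (r_2 − r_1²) / (1 − r_1²)
r_1² = (-0.83)² = 0.6889
Numerator = 0.53 − 0.6889 = -0.1589; denominator = 1 − 0.6889 = 0.3111
φ_{22} = -0.1589 / 0.3111 = -0.511

-0.511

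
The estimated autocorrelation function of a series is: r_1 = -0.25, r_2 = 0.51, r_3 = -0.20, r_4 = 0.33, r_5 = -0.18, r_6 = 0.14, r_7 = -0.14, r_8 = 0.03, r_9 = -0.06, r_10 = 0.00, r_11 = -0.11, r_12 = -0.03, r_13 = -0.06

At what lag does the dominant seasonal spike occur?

The largest autocorrelation is r_2 = 0.51, with a weaker echo at lag 4 (0.33); the remaining lags stay at or below 0.14.
The dominant spike at lag 2 indicates a seasonal period of 2.

2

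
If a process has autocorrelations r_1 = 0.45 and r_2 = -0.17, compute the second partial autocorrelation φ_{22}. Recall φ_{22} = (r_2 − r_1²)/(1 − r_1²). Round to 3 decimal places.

φ_{22} = (r_2 − r_1²) / (1 − r_1²)
r_1² = (0.45)² = 0.2025
Numerator = -0.17 − 0.2025 = -0.3725; denominator = 1 − 0.2025 = 0.7975
φ_{22} = -0.3725 / 0.7975 = -0.467

-0.467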